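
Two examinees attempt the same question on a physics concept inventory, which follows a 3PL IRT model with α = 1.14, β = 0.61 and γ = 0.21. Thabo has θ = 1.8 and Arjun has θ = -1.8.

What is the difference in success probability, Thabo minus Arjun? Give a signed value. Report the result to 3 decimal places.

0.581

P(θ) = γ + (1 − γ) · 1 / (1 + exp(−α(θ − β)))
P(Thabo) = 0.8382  [exponent 1.3566]
P(Arjun) = 0.2576  [exponent -2.7474]
Difference = 0.8382 − 0.2576 = 0.5806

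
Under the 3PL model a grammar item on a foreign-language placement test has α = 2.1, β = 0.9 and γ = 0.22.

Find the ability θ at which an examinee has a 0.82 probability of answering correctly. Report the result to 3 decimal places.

P(θ) = γ + (1 − γ) · 1 / (1 + exp(−α(θ − β)))
Remove guessing floor: (0.82 − 0.22)/(1 − 0.22) = 0.7692
logit = ln(0.7692/0.2308) = 1.2040
θ = β + logit/(α) = 0.9 + 1.2040/2.1000 = 1.4733

1.473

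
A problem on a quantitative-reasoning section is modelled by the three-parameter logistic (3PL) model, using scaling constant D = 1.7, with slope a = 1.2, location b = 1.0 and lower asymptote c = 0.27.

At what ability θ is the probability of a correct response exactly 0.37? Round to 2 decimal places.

P(θ) = c + (1 − c) · 1 / (1 + exp(−D·a(θ − b)))
Remove guessing floor: (0.37 − 0.27)/(1 − 0.27) = 0.1370
logit = ln(0.1370/0.8630) = -1.8405
θ = b + logit/(1.7·a) = 1.0 + (-1.8405)/2.0400 = 0.0978

0.10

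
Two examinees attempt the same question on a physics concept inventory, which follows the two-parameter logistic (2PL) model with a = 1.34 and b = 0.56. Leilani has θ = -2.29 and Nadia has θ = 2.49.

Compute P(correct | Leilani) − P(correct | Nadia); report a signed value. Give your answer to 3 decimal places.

P(θ) = 1 / (1 + exp(−a(θ − b)))
P(Leilani) = 0.0215  [exponent -3.8190]
P(Nadia) = 0.9300  [exponent 2.5862]
Difference = 0.0215 − 0.9300 = -0.9085

-0.908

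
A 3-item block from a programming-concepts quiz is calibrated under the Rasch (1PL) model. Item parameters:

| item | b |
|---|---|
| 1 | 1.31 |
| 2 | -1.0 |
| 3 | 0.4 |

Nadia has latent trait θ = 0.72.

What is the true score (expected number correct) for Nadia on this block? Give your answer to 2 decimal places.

1.78

P(θ) = 1 / (1 + exp(−(θ − b)))
P_1 = 1/(1+e^{0.5900}) = 0.3566
P_2 = 1/(1+e^{-1.7200}) = 0.8481
P_3 = 1/(1+e^{-0.3200}) = 0.5793
E[score] = 0.3566 + 0.8481 + 0.5793 = 1.7841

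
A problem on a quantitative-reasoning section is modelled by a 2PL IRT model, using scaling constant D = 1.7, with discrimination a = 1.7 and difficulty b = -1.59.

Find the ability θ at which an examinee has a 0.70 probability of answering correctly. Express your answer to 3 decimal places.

P(θ) = 1 / (1 + exp(−D·a(θ − b)))
logit = ln(0.7000/0.3000) = 0.8473
θ = b + logit/(1.7·a) = -1.59 + 0.8473/2.8900 = -1.2968

-1.297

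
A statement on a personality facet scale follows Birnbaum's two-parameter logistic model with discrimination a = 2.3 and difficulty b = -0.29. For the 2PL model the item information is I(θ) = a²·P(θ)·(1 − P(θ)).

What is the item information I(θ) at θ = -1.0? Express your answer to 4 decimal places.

P = 1/(1+e^{1.6330}) = 0.1634
P(1−P) = 0.1634 × 0.8366 = 0.1367
I = a² × P(1−P) = 2.3² × 0.1367 = 0.72322

0.7232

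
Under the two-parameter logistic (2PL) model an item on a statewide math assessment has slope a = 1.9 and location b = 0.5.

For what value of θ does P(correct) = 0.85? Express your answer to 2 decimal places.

1.41

P(θ) = 1 / (1 + exp(−a(θ − b)))
logit = ln(0.8500/0.1500) = 1.7346
θ = b + logit/(a) = 0.5 + 1.7346/1.9000 = 1.4129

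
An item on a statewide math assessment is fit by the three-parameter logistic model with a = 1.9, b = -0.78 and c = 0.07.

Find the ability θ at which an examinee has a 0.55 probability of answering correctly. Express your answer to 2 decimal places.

-0.75

P(θ) = c + (1 − c) · 1 / (1 + exp(−a(θ − b)))
Remove guessing floor: (0.55 − 0.07)/(1 − 0.07) = 0.5161
logit = ln(0.5161/0.4839) = 0.0645
θ = b + logit/(a) = -0.78 + 0.0645/1.9000 = -0.7460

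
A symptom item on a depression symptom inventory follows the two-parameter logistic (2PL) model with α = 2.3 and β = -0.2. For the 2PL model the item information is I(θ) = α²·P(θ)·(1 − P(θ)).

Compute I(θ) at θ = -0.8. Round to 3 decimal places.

P = 1/(1+e^{1.3800}) = 0.2010
P(1−P) = 0.2010 × 0.7990 = 0.1606
I = α² × P(1−P) = 2.3² × 0.1606 = 0.84960

0.850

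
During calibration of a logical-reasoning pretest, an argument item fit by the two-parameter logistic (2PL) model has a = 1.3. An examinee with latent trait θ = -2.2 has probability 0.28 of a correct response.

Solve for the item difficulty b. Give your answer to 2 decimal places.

-1.47

P(θ) = 1 / (1 + exp(−a(θ − b)))
logit(0.28) = ln(0.28/0.72) = -0.9445
b = θ − logit/(a) = -2.2 − (-0.9445)/1.3000 = -1.4735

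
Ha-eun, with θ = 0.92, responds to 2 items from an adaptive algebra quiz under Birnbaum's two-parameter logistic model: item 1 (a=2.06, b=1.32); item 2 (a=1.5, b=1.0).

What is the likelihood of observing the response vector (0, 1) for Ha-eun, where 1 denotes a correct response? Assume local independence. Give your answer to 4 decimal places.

0.3267

P(θ) = 1 / (1 + exp(−a(θ − b)))
P_1 = 1/(1+e^{0.8240}) = 0.3049
P_2 = 1/(1+e^{0.1200}) = 0.4700
L = (1−P_1) × P_2 = 0.6951 × 0.4700 = 0.32671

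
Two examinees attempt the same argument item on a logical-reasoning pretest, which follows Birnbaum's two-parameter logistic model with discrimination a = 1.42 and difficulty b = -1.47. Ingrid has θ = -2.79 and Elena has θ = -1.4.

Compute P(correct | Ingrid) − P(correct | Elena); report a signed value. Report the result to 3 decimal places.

P(θ) = 1 / (1 + exp(−a(θ − b)))
P(Ingrid) = 0.1330  [exponent -1.8744]
P(Elena) = 0.5248  [exponent 0.0994]
Difference = 0.1330 − 0.5248 = -0.3918

-0.392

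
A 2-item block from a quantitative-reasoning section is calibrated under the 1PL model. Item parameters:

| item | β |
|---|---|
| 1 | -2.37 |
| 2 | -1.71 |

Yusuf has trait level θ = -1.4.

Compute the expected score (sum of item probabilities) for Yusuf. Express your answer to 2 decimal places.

P(θ) = 1 / (1 + exp(−(θ − β)))
P_1 = 1/(1+e^{-0.9700}) = 0.7251
P_2 = 1/(1+e^{-0.3100}) = 0.5769
E[score] = 0.7251 + 0.5769 = 1.3020

1.30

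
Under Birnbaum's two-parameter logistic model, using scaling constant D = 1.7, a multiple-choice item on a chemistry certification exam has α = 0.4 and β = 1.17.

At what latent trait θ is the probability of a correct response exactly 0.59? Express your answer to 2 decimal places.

1.71

P(θ) = 1 / (1 + exp(−D·α(θ − β)))
logit = ln(0.5900/0.4100) = 0.3640
θ = β + logit/(1.7·α) = 1.17 + 0.3640/0.6800 = 1.7052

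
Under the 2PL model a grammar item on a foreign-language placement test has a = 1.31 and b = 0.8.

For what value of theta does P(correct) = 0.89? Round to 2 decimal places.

2.40

P(theta) = 1 / (1 + exp(−a(theta − b)))
logit = ln(0.8900/0.1100) = 2.0907
theta = b + logit/(a) = 0.8 + 2.0907/1.3100 = 2.3960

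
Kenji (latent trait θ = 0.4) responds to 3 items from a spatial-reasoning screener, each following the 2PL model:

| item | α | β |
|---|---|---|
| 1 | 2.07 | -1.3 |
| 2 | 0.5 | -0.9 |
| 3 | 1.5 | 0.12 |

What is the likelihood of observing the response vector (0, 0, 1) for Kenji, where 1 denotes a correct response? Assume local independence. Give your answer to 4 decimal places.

P(θ) = 1 / (1 + exp(−α(θ − β)))
P_1 = 1/(1+e^{-3.5190}) = 0.9712
P_2 = 1/(1+e^{-0.6500}) = 0.6570
P_3 = 1/(1+e^{-0.4200}) = 0.6035
L = (1−P_1) × (1−P_2) × P_3 = 0.0288 × 0.3430 × 0.6035 = 0.00596

0.0060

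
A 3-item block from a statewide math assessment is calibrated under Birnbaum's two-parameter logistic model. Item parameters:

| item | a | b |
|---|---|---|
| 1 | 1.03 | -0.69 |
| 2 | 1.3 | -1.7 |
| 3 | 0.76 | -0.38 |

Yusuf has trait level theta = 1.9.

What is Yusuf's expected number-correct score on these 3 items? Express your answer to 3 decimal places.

2.776

P(theta) = 1 / (1 + exp(−a(theta − b)))
P_1 = 1/(1+e^{-2.6677}) = 0.9351
P_2 = 1/(1+e^{-4.6800}) = 0.9908
P_3 = 1/(1+e^{-1.7328}) = 0.8498
E[score] = 0.9351 + 0.9908 + 0.8498 = 2.7757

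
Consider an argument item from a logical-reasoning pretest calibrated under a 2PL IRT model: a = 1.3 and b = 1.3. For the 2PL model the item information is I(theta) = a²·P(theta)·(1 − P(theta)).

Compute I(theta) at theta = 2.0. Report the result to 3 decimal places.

0.346

P = 1/(1+e^{-0.9100}) = 0.7130
P(1−P) = 0.7130 × 0.2870 = 0.2046
I = a² × P(1−P) = 1.3² × 0.2046 = 0.34583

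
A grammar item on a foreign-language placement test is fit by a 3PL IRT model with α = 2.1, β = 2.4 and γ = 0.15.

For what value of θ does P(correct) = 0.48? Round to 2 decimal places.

2.18

P(θ) = γ + (1 − γ) · 1 / (1 + exp(−α(θ − β)))
Remove guessing floor: (0.48 − 0.15)/(1 − 0.15) = 0.3882
logit = ln(0.3882/0.6118) = -0.4547
θ = β + logit/(α) = 2.4 + (-0.4547)/2.1000 = 2.1835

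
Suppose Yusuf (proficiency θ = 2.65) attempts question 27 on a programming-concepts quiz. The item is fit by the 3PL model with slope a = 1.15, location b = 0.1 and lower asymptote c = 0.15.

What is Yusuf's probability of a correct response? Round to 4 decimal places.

P(θ) = c + (1 − c) · 1 / (1 + exp(−a(θ − b)))
Exponent: 1.15 × (2.65 − 0.1) = 2.9325
1/(1 + e^{-2.9325}) = 0.9494
P = 0.15 + 0.85 × 0.9494 = 0.9570

0.9570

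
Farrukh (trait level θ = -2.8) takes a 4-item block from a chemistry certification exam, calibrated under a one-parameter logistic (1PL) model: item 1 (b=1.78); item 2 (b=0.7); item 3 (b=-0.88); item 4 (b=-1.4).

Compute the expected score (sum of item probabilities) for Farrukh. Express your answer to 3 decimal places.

P(θ) = 1 / (1 + exp(−(θ − b)))
P_1 = 1/(1+e^{4.5800}) = 0.0102
P_2 = 1/(1+e^{3.5000}) = 0.0293
P_3 = 1/(1+e^{1.9200}) = 0.1279
P_4 = 1/(1+e^{1.4000}) = 0.1978
E[score] = 0.0102 + 0.0293 + 0.1279 + 0.1978 = 0.3651

0.365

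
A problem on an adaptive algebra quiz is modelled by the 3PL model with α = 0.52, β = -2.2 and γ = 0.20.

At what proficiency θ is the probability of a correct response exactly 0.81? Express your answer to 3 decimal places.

0.043

P(θ) = γ + (1 − γ) · 1 / (1 + exp(−α(θ − β)))
Remove guessing floor: (0.81 − 0.20)/(1 − 0.20) = 0.7625
logit = ln(0.7625/0.2375) = 1.1664
θ = β + logit/(α) = -2.2 + 1.1664/0.5200 = 0.0431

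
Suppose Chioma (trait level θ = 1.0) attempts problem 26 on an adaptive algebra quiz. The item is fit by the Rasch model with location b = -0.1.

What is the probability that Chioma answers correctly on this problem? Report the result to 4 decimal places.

P(θ) = 1 / (1 + exp(−(θ − b)))
Exponent: (1.0 − (-0.1)) = 1.1000
1/(1 + e^{-1.1000}) = 0.7503
P = 0.7503

0.7503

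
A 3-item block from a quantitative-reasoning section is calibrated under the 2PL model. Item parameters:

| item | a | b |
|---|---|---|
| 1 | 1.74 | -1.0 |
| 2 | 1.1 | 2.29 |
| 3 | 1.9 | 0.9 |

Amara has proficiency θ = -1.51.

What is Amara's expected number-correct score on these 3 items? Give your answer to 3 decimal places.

P(θ) = 1 / (1 + exp(−a(θ − b)))
P_1 = 1/(1+e^{0.8874}) = 0.2916
P_2 = 1/(1+e^{4.1800}) = 0.0151
P_3 = 1/(1+e^{4.5790}) = 0.0102
E[score] = 0.2916 + 0.0151 + 0.0102 = 0.3169

0.317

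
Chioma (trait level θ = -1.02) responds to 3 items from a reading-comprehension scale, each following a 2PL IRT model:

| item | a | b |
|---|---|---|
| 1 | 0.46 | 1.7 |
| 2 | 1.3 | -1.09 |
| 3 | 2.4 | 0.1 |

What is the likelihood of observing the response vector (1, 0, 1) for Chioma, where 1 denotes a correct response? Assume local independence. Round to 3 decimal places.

0.007

P(θ) = 1 / (1 + exp(−a(θ − b)))
P_1 = 1/(1+e^{1.2512}) = 0.2225
P_2 = 1/(1+e^{-0.0910}) = 0.5227
P_3 = 1/(1+e^{2.6880}) = 0.0637
L = P_1 × (1−P_2) × P_3 = 0.2225 × 0.4773 × 0.0637 = 0.00676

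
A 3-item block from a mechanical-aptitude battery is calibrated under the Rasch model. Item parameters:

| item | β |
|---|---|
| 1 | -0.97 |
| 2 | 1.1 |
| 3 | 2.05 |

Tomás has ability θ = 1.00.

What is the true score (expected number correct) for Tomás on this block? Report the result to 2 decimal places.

1.61

P(θ) = 1 / (1 + exp(−(θ − β)))
P_1 = 1/(1+e^{-1.9700}) = 0.8776
P_2 = 1/(1+e^{0.1000}) = 0.4750
P_3 = 1/(1+e^{1.0500}) = 0.2592
E[score] = 0.8776 + 0.4750 + 0.2592 = 1.6119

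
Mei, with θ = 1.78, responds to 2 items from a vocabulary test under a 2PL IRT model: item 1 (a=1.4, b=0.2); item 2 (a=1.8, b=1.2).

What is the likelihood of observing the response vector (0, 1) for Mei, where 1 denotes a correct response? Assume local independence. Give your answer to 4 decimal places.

P(θ) = 1 / (1 + exp(−a(θ − b)))
P_1 = 1/(1+e^{-2.2120}) = 0.9013
P_2 = 1/(1+e^{-1.0440}) = 0.7396
L = (1−P_1) × P_2 = 0.0987 × 0.7396 = 0.07298

0.0730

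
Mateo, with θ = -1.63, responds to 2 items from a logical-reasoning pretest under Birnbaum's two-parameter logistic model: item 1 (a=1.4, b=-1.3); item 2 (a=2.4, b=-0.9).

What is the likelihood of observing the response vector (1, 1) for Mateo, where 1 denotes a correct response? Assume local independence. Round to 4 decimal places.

P(θ) = 1 / (1 + exp(−a(θ − b)))
P_1 = 1/(1+e^{0.4620}) = 0.3865
P_2 = 1/(1+e^{1.7520}) = 0.1478
L = P_1 × P_2 = 0.3865 × 0.1478 = 0.05712

0.0571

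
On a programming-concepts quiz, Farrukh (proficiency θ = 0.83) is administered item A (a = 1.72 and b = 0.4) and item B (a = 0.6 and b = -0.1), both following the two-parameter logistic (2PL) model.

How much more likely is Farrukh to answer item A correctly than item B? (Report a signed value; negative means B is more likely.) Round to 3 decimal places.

P(θ) = 1 / (1 + exp(−a(θ − b)))
P_A = 0.6769
P_B = 0.6360
P_A − P_B = 0.0409

0.041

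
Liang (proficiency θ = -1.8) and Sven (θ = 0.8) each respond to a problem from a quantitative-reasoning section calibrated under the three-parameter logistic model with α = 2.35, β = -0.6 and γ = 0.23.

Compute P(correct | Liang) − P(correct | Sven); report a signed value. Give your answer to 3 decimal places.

P(θ) = γ + (1 − γ) · 1 / (1 + exp(−α(θ − β)))
P(Liang) = 0.2733  [exponent -2.8200]
P(Sven) = 0.9723  [exponent 3.2900]
Difference = 0.2733 − 0.9723 = -0.6990

-0.699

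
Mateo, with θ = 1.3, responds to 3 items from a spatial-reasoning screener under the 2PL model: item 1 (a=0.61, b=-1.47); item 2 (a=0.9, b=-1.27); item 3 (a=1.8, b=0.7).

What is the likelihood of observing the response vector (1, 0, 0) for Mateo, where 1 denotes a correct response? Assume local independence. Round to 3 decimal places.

0.019

P(θ) = 1 / (1 + exp(−a(θ − b)))
P_1 = 1/(1+e^{-1.6897}) = 0.8442
P_2 = 1/(1+e^{-2.3130}) = 0.9099
P_3 = 1/(1+e^{-1.0800}) = 0.7465
L = P_1 × (1−P_2) × (1−P_3) = 0.8442 × 0.0901 × 0.2535 = 0.01927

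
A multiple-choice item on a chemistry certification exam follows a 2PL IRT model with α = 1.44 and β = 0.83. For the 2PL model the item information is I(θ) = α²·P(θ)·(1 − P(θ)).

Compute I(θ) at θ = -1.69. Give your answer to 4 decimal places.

0.0522

P = 1/(1+e^{3.6288}) = 0.0259
P(1−P) = 0.0259 × 0.9741 = 0.0252
I = α² × P(1−P) = 1.44² × 0.0252 = 0.05224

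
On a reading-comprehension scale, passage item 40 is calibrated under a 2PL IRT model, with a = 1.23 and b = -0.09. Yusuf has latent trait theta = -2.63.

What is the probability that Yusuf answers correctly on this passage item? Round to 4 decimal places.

0.0421

P(theta) = 1 / (1 + exp(−a(theta − b)))
Exponent: 1.23 × (-2.63 − (-0.09)) = -3.1242
1/(1 + e^{3.1242}) = 0.0421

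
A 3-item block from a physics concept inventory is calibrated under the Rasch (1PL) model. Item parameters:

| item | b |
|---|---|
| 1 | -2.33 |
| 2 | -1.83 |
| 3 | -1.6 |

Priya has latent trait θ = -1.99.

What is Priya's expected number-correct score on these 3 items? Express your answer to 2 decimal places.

P(θ) = 1 / (1 + exp(−(θ − b)))
P_1 = 1/(1+e^{-0.3400}) = 0.5842
P_2 = 1/(1+e^{0.1600}) = 0.4601
P_3 = 1/(1+e^{0.3900}) = 0.4037
E[score] = 0.5842 + 0.4601 + 0.4037 = 1.4480

1.45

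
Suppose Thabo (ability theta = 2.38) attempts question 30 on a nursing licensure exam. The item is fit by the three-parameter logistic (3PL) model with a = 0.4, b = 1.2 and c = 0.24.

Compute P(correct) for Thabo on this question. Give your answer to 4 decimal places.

P(theta) = c + (1 − c) · 1 / (1 + exp(−a(theta − b)))
Exponent: 0.4 × (2.38 − 1.2) = 0.4720
1/(1 + e^{-0.4720}) = 0.6159
P = 0.24 + 0.76 × 0.6159 = 0.7081

0.7081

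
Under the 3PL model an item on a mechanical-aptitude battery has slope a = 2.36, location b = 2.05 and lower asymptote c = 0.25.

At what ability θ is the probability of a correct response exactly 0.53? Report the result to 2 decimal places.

P(θ) = c + (1 − c) · 1 / (1 + exp(−a(θ − b)))
Remove guessing floor: (0.53 − 0.25)/(1 − 0.25) = 0.3733
logit = ln(0.3733/0.6267) = -0.5179
θ = b + logit/(a) = 2.05 + (-0.5179)/2.3600 = 1.8305

1.83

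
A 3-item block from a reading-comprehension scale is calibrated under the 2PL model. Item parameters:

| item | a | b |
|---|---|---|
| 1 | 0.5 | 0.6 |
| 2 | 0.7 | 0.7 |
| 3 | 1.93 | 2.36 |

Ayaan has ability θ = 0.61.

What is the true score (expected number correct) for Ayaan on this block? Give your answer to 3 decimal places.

P(θ) = 1 / (1 + exp(−a(θ − b)))
P_1 = 1/(1+e^{-0.0050}) = 0.5012
P_2 = 1/(1+e^{0.0630}) = 0.4843
P_3 = 1/(1+e^{3.3775}) = 0.0330
E[score] = 0.5012 + 0.4843 + 0.0330 = 1.0185

1.019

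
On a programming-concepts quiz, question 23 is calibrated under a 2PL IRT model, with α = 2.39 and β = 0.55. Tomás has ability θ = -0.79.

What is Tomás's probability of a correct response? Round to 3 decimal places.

P(θ) = 1 / (1 + exp(−α(θ − β)))
Exponent: 2.39 × (-0.79 − 0.55) = -3.2026
1/(1 + e^{3.2026}) = 0.0391

0.039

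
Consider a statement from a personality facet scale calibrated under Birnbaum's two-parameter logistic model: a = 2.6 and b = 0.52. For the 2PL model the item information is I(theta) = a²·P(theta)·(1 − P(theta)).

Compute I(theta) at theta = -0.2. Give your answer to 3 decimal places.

P = 1/(1+e^{1.8720}) = 0.1333
P(1−P) = 0.1333 × 0.8667 = 0.1155
I = a² × P(1−P) = 2.6² × 0.1155 = 0.78104

0.781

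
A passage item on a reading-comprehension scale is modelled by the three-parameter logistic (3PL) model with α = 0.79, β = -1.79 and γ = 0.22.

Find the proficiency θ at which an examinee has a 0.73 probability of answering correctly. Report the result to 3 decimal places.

-0.985

P(θ) = γ + (1 − γ) · 1 / (1 + exp(−α(θ − β)))
Remove guessing floor: (0.73 − 0.22)/(1 − 0.22) = 0.6538
logit = ln(0.6538/0.3462) = 0.6360
θ = β + logit/(α) = -1.79 + 0.6360/0.7900 = -0.9850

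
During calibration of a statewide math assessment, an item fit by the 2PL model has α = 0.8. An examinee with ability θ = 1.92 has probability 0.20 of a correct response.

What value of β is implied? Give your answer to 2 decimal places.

3.65

P(θ) = 1 / (1 + exp(−α(θ − β)))
logit(0.20) = ln(0.20/0.80) = -1.3863
β = θ − logit/(α) = 1.92 − (-1.3863)/0.8000 = 3.6529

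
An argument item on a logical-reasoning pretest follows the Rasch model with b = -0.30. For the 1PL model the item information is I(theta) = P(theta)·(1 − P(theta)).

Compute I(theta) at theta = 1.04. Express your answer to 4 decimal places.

0.1644

P = 1/(1+e^{-1.3400}) = 0.7925
P(1−P) = 0.7925 × 0.2075 = 0.1644
I = P(1−P) = 0.16445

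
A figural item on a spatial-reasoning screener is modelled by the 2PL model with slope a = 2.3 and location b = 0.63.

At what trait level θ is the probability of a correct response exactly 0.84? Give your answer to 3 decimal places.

P(θ) = 1 / (1 + exp(−a(θ − b)))
logit = ln(0.8400/0.1600) = 1.6582
θ = b + logit/(a) = 0.63 + 1.6582/2.3000 = 1.3510

1.351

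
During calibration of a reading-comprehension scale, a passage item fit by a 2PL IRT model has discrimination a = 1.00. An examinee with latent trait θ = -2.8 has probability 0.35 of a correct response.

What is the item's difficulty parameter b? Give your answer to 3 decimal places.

P(θ) = 1 / (1 + exp(−a(θ − b)))
logit(0.35) = ln(0.35/0.65) = -0.6190
b = θ − logit/(a) = -2.8 − (-0.6190)/1.0000 = -2.1810

-2.181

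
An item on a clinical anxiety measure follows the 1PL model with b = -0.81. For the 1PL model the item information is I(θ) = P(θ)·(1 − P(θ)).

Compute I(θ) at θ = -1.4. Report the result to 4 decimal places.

P = 1/(1+e^{0.5900}) = 0.3566
P(1−P) = 0.3566 × 0.6434 = 0.2294
I = P(1−P) = 0.22945

0.2294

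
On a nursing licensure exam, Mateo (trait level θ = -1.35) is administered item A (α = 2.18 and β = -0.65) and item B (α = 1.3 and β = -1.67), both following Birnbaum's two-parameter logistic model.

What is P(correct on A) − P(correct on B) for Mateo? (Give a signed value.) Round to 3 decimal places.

P(θ) = 1 / (1 + exp(−α(θ − β)))
P_A = 0.1786
P_B = 0.6025
P_A − P_B = -0.4239

-0.424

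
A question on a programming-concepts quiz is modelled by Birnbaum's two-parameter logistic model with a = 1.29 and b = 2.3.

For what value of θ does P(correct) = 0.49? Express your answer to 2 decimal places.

2.27

P(θ) = 1 / (1 + exp(−a(θ − b)))
logit = ln(0.4900/0.5100) = -0.0400
θ = b + logit/(a) = 2.3 + (-0.0400)/1.2900 = 2.2690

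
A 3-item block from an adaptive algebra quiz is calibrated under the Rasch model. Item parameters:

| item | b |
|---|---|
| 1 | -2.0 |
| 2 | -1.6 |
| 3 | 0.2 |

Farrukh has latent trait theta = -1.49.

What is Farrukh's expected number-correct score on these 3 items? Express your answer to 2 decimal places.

1.31

P(theta) = 1 / (1 + exp(−(theta − b)))
P_1 = 1/(1+e^{-0.5100}) = 0.6248
P_2 = 1/(1+e^{-0.1100}) = 0.5275
P_3 = 1/(1+e^{1.6900}) = 0.1558
E[score] = 0.6248 + 0.5275 + 0.1558 = 1.3081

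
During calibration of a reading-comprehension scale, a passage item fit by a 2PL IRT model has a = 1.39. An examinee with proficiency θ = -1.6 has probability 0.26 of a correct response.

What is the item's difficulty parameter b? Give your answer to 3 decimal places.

-0.848

P(θ) = 1 / (1 + exp(−a(θ − b)))
logit(0.26) = ln(0.26/0.74) = -1.0460
b = θ − logit/(a) = -1.6 − (-1.0460)/1.3900 = -0.8475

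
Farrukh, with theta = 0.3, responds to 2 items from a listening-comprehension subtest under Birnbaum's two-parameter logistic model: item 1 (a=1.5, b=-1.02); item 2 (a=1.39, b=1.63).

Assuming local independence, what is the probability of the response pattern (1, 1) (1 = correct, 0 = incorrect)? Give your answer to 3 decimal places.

P(theta) = 1 / (1 + exp(−a(theta − b)))
P_1 = 1/(1+e^{-1.9800}) = 0.8787
P_2 = 1/(1+e^{1.8487}) = 0.1360
L = P_1 × P_2 = 0.8787 × 0.1360 = 0.11952

0.120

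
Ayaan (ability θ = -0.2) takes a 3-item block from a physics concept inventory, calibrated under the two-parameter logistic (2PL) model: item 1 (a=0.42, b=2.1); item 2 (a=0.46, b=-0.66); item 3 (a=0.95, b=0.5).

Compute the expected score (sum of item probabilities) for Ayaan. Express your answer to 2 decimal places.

P(θ) = 1 / (1 + exp(−a(θ − b)))
P_1 = 1/(1+e^{0.9660}) = 0.2757
P_2 = 1/(1+e^{-0.2116}) = 0.5527
P_3 = 1/(1+e^{0.6650}) = 0.3396
E[score] = 0.2757 + 0.5527 + 0.3396 = 1.1680

1.17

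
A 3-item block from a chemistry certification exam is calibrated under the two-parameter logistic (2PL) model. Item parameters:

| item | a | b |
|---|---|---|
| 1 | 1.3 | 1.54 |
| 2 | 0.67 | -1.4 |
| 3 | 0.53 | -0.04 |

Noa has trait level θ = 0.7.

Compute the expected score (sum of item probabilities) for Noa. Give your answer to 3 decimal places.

P(θ) = 1 / (1 + exp(−a(θ − b)))
P_1 = 1/(1+e^{1.0920}) = 0.2512
P_2 = 1/(1+e^{-1.4070}) = 0.8033
P_3 = 1/(1+e^{-0.3922}) = 0.5968
E[score] = 0.2512 + 0.8033 + 0.5968 = 1.6513

1.651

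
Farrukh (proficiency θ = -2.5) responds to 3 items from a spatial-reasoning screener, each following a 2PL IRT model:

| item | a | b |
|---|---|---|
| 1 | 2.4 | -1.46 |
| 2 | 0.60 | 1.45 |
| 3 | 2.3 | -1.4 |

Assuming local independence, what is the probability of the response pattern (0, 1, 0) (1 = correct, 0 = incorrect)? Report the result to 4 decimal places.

0.0732

P(θ) = 1 / (1 + exp(−a(θ − b)))
P_1 = 1/(1+e^{2.4960}) = 0.0761
P_2 = 1/(1+e^{2.3700}) = 0.0855
P_3 = 1/(1+e^{2.5300}) = 0.0738
L = (1−P_1) × P_2 × (1−P_3) = 0.9239 × 0.0855 × 0.9262 = 0.07315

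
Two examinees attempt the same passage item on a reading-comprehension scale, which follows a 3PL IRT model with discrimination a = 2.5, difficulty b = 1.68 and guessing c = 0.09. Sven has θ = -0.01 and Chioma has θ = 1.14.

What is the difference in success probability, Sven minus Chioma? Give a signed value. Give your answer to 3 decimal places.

-0.174

P(θ) = c + (1 − c) · 1 / (1 + exp(−a(θ − b)))
P(Sven) = 0.1031  [exponent -4.2250]
P(Chioma) = 0.2773  [exponent -1.3500]
Difference = 0.1031 − 0.2773 = -0.1742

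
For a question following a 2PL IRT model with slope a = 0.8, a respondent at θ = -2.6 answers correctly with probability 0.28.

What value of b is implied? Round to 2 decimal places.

-1.42

P(θ) = 1 / (1 + exp(−a(θ − b)))
logit(0.28) = ln(0.28/0.72) = -0.9445
b = θ − logit/(a) = -2.6 − (-0.9445)/0.8000 = -1.4194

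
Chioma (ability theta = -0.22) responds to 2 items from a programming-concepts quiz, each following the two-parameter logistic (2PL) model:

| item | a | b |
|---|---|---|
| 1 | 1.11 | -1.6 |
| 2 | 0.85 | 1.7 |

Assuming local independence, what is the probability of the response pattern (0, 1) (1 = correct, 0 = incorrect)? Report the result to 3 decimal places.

P(theta) = 1 / (1 + exp(−a(theta − b)))
P_1 = 1/(1+e^{-1.5318}) = 0.8223
P_2 = 1/(1+e^{1.6320}) = 0.1636
L = (1−P_1) × P_2 = 0.1777 × 0.1636 = 0.02907

0.029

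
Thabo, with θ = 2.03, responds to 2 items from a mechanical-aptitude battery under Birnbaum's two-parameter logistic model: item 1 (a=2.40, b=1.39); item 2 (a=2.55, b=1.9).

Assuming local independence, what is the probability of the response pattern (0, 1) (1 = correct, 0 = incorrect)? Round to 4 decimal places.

0.1031

P(θ) = 1 / (1 + exp(−a(θ − b)))
P_1 = 1/(1+e^{-1.5360}) = 0.8229
P_2 = 1/(1+e^{-0.3315}) = 0.5821
L = (1−P_1) × P_2 = 0.1771 × 0.5821 = 0.10310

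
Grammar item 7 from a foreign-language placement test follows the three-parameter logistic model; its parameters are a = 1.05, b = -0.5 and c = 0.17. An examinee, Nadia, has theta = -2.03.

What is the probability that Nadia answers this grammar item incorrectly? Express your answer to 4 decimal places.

0.6913

P(theta) = c + (1 − c) · 1 / (1 + exp(−a(theta − b)))
Exponent: 1.05 × (-2.03 − (-0.5)) = -1.6065
1/(1 + e^{1.6065}) = 0.1671
P = 0.17 + 0.83 × 0.1671 = 0.3087
P(incorrect) = 1 − 0.3087 = 0.6913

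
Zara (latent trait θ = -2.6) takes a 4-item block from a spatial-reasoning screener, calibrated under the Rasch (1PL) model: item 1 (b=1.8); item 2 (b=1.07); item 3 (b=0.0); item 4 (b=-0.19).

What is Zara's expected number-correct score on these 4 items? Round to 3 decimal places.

0.189

P(θ) = 1 / (1 + exp(−(θ − b)))
P_1 = 1/(1+e^{4.4000}) = 0.0121
P_2 = 1/(1+e^{3.6700}) = 0.0248
P_3 = 1/(1+e^{2.6000}) = 0.0691
P_4 = 1/(1+e^{2.4100}) = 0.0824
E[score] = 0.0121 + 0.0248 + 0.0691 + 0.0824 = 0.1885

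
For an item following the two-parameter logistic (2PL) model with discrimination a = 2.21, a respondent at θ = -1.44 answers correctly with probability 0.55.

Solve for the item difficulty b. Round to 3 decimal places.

-1.531

P(θ) = 1 / (1 + exp(−a(θ − b)))
logit(0.55) = ln(0.55/0.45) = 0.2007
b = θ − logit/(a) = -1.44 − 0.2007/2.2100 = -1.5308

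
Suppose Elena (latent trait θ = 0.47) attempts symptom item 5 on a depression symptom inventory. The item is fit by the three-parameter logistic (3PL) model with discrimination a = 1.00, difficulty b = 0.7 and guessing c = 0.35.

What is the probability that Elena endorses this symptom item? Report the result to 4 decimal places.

0.6378

P(θ) = c + (1 − c) · 1 / (1 + exp(−a(θ − b)))
Exponent: 1.00 × (0.47 − 0.7) = -0.2300
1/(1 + e^{0.2300}) = 0.4428
P = 0.35 + 0.65 × 0.4428 = 0.6378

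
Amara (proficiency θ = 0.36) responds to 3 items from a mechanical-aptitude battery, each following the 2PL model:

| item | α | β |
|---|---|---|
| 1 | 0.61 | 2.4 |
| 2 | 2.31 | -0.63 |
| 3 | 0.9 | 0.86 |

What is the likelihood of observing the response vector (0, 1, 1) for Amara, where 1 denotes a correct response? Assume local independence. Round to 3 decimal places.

0.274

P(θ) = 1 / (1 + exp(−α(θ − β)))
P_1 = 1/(1+e^{1.2444}) = 0.2237
P_2 = 1/(1+e^{-2.2869}) = 0.9078
P_3 = 1/(1+e^{0.4500}) = 0.3894
L = (1−P_1) × P_2 × P_3 = 0.7763 × 0.9078 × 0.3894 = 0.27440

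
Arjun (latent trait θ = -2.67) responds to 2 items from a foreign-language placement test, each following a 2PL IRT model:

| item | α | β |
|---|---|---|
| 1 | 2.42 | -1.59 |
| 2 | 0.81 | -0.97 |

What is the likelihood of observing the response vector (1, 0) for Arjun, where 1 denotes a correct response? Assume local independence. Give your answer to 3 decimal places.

0.055

P(θ) = 1 / (1 + exp(−α(θ − β)))
P_1 = 1/(1+e^{2.6136}) = 0.0683
P_2 = 1/(1+e^{1.3770}) = 0.2015
L = P_1 × (1−P_2) = 0.0683 × 0.7985 = 0.05451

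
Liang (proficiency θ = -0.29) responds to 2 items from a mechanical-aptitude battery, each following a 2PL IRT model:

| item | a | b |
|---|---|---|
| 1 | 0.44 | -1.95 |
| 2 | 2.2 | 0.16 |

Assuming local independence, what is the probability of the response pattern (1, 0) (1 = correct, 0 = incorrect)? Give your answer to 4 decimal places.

P(θ) = 1 / (1 + exp(−a(θ − b)))
P_1 = 1/(1+e^{-0.7304}) = 0.6749
P_2 = 1/(1+e^{0.9900}) = 0.2709
L = P_1 × (1−P_2) = 0.6749 × 0.7291 = 0.49206

0.4921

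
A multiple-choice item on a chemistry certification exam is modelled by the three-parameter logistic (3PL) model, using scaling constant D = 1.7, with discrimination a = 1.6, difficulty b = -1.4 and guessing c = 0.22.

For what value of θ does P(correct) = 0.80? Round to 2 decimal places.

-1.01

P(θ) = c + (1 − c) · 1 / (1 + exp(−D·a(θ − b)))
Remove guessing floor: (0.80 − 0.22)/(1 − 0.22) = 0.7436
logit = ln(0.7436/0.2564) = 1.0647
θ = b + logit/(1.7·a) = -1.4 + 1.0647/2.7200 = -1.0086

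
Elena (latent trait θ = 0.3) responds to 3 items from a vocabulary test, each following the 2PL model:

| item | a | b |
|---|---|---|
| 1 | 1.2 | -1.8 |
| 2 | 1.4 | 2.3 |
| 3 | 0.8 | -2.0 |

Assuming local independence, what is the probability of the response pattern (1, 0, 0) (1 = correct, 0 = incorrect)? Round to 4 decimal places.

P(θ) = 1 / (1 + exp(−a(θ − b)))
P_1 = 1/(1+e^{-2.5200}) = 0.9255
P_2 = 1/(1+e^{2.8000}) = 0.0573
P_3 = 1/(1+e^{-1.8400}) = 0.8629
L = P_1 × (1−P_2) × (1−P_3) = 0.9255 × 0.9427 × 0.1371 = 0.11957

0.1196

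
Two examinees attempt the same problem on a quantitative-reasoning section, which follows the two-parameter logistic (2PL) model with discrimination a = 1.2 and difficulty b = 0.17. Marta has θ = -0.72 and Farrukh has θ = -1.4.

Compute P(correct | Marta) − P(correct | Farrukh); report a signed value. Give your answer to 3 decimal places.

0.124

P(θ) = 1 / (1 + exp(−a(θ − b)))
P(Marta) = 0.2558  [exponent -1.0680]
P(Farrukh) = 0.1319  [exponent -1.8840]
Difference = 0.2558 − 0.1319 = 0.1239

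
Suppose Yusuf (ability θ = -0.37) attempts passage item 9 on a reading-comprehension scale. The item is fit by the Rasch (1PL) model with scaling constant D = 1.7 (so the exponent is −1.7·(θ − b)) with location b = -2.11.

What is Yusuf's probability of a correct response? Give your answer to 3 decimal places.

0.951

P(θ) = 1 / (1 + exp(−D·(θ − b)))
Exponent: 1.7 × (-0.37 − (-2.11)) = 2.9580
1/(1 + e^{-2.9580}) = 0.9506
P = 0.9506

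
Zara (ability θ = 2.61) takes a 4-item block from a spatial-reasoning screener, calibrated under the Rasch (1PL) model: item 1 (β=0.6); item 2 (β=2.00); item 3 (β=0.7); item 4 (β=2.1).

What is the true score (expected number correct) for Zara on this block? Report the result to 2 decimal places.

P(θ) = 1 / (1 + exp(−(θ − β)))
P_1 = 1/(1+e^{-2.0100}) = 0.8818
P_2 = 1/(1+e^{-0.6100}) = 0.6479
P_3 = 1/(1+e^{-1.9100}) = 0.8710
P_4 = 1/(1+e^{-0.5100}) = 0.6248
E[score] = 0.8818 + 0.6479 + 0.8710 + 0.6248 = 3.0256

3.03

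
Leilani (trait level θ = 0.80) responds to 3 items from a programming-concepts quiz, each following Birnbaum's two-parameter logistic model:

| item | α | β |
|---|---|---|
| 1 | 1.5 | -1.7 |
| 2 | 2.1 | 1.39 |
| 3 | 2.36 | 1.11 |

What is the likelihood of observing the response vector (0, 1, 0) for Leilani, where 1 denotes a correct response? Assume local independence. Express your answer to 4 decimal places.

P(θ) = 1 / (1 + exp(−α(θ − β)))
P_1 = 1/(1+e^{-3.7500}) = 0.9770
P_2 = 1/(1+e^{1.2390}) = 0.2246
P_3 = 1/(1+e^{0.7316}) = 0.3248
L = (1−P_1) × P_2 × (1−P_3) = 0.0230 × 0.2246 × 0.6752 = 0.00348

0.0035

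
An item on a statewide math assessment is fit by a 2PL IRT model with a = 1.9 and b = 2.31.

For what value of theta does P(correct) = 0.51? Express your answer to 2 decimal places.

2.33

P(theta) = 1 / (1 + exp(−a(theta − b)))
logit = ln(0.5100/0.4900) = 0.0400
theta = b + logit/(a) = 2.31 + 0.0400/1.9000 = 2.3311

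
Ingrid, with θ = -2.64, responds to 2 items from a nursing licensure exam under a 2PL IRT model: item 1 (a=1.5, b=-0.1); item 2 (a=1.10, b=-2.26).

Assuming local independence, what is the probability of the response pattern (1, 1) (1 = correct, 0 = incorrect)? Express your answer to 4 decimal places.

0.0086

P(θ) = 1 / (1 + exp(−a(θ − b)))
P_1 = 1/(1+e^{3.8100}) = 0.0217
P_2 = 1/(1+e^{0.4180}) = 0.3970
L = P_1 × P_2 = 0.0217 × 0.3970 = 0.00860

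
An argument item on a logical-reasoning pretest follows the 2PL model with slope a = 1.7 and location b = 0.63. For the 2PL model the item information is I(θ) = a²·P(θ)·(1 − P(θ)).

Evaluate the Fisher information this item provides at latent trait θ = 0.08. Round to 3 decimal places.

0.585

P = 1/(1+e^{0.9350}) = 0.2819
P(1−P) = 0.2819 × 0.7181 = 0.2024
I = a² × P(1−P) = 1.7² × 0.2024 = 0.58504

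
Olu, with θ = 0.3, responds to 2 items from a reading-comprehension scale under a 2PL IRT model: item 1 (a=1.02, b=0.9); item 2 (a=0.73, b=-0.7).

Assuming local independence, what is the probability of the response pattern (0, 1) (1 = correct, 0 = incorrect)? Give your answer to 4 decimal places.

0.4375

P(θ) = 1 / (1 + exp(−a(θ − b)))
P_1 = 1/(1+e^{0.6120}) = 0.3516
P_2 = 1/(1+e^{-0.7300}) = 0.6748
L = (1−P_1) × P_2 = 0.6484 × 0.6748 = 0.43754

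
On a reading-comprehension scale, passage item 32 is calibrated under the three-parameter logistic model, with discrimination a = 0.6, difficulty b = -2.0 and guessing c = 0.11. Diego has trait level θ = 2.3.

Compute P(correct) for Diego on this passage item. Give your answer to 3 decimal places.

P(θ) = c + (1 − c) · 1 / (1 + exp(−a(θ − b)))
Exponent: 0.6 × (2.3 − (-2.0)) = 2.5800
1/(1 + e^{-2.5800}) = 0.9296
P = 0.11 + 0.89 × 0.9296 = 0.9373

0.937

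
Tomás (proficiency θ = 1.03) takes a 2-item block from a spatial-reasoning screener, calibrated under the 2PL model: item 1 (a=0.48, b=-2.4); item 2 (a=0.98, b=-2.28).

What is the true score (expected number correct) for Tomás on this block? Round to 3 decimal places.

1.801

P(θ) = 1 / (1 + exp(−a(θ − b)))
P_1 = 1/(1+e^{-1.6464}) = 0.8384
P_2 = 1/(1+e^{-3.2438}) = 0.9624
E[score] = 0.8384 + 0.9624 = 1.8009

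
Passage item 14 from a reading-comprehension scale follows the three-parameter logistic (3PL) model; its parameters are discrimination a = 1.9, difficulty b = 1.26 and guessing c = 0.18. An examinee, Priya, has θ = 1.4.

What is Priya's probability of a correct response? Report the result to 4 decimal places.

0.6442

P(θ) = c + (1 − c) · 1 / (1 + exp(−a(θ − b)))
Exponent: 1.9 × (1.4 − 1.26) = 0.2660
1/(1 + e^{-0.2660}) = 0.5661
P = 0.18 + 0.82 × 0.5661 = 0.6442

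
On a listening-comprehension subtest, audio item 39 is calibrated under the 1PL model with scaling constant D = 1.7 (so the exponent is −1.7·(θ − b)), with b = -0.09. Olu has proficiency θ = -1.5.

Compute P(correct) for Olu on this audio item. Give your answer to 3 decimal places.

0.083

P(θ) = 1 / (1 + exp(−D·(θ − b)))
Exponent: 1.7 × (-1.5 − (-0.09)) = -2.3970
1/(1 + e^{2.3970}) = 0.0834
P = 0.0834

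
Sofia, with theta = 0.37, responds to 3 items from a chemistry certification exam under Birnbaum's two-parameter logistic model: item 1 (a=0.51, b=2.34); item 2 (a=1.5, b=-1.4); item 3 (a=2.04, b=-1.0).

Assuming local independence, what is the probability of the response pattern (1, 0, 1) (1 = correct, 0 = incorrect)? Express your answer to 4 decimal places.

0.0166

P(theta) = 1 / (1 + exp(−a(theta − b)))
P_1 = 1/(1+e^{1.0047}) = 0.2680
P_2 = 1/(1+e^{-2.6550}) = 0.9343
P_3 = 1/(1+e^{-2.7948}) = 0.9424
L = P_1 × (1−P_2) × P_3 = 0.2680 × 0.0657 × 0.9424 = 0.01659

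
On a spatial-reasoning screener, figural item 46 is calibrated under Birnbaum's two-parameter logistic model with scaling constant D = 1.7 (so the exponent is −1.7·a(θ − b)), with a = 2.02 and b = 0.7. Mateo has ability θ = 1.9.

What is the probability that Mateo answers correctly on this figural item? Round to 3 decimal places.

0.984

P(θ) = 1 / (1 + exp(−D·a(θ − b)))
Exponent: 1.7 × 2.02 × (1.9 − 0.7) = 4.1208
1/(1 + e^{-4.1208}) = 0.9840
P = 0.9840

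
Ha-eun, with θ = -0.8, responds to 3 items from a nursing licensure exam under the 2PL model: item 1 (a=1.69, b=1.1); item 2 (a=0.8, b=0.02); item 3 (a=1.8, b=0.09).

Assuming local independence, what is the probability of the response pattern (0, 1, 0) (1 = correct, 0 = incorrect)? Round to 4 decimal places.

0.2733

P(θ) = 1 / (1 + exp(−a(θ − b)))
P_1 = 1/(1+e^{3.2110}) = 0.0388
P_2 = 1/(1+e^{0.6560}) = 0.3416
P_3 = 1/(1+e^{1.6020}) = 0.1677
L = (1−P_1) × P_2 × (1−P_3) = 0.9612 × 0.3416 × 0.8323 = 0.27333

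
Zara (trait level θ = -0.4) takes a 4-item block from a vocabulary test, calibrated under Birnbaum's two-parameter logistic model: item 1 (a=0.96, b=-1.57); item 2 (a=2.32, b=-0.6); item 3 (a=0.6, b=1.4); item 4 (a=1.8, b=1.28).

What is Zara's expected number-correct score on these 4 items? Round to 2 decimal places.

1.67

P(θ) = 1 / (1 + exp(−a(θ − b)))
P_1 = 1/(1+e^{-1.1232}) = 0.7546
P_2 = 1/(1+e^{-0.4640}) = 0.6140
P_3 = 1/(1+e^{1.0800}) = 0.2535
P_4 = 1/(1+e^{3.0240}) = 0.0464
E[score] = 0.7546 + 0.6140 + 0.2535 + 0.0464 = 1.6684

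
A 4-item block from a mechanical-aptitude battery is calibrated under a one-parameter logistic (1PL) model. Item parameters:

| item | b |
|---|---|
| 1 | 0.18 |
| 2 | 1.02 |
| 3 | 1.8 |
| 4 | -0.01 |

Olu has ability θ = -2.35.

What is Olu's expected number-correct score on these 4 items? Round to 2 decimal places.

P(θ) = 1 / (1 + exp(−(θ − b)))
P_1 = 1/(1+e^{2.5300}) = 0.0738
P_2 = 1/(1+e^{3.3700}) = 0.0332
P_3 = 1/(1+e^{4.1500}) = 0.0155
P_4 = 1/(1+e^{2.3400}) = 0.0879
E[score] = 0.0738 + 0.0332 + 0.0155 + 0.0879 = 0.2104

0.21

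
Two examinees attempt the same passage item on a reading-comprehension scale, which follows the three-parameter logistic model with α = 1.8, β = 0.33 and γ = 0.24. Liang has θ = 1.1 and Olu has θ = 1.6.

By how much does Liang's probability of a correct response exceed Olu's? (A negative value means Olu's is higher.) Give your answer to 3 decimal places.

P(θ) = γ + (1 − γ) · 1 / (1 + exp(−α(θ − β)))
P(Liang) = 0.8480  [exponent 1.3860]
P(Olu) = 0.9299  [exponent 2.2860]
Difference = 0.8480 − 0.9299 = -0.0819

-0.082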